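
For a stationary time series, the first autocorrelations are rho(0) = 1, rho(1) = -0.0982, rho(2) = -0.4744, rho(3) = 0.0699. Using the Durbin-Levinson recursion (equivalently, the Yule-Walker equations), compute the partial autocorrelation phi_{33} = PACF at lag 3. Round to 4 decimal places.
\phi_{33} = -0.0630

The PACF at lag k is phi_{kk}, the last component of the solution
to the Yule-Walker system G_k phi = r_k where
  (G_k)_{ij} = rho(|i - j|), (r_k)_i = rho(i), i,j = 1..k.
Equivalently, Durbin-Levinson gives phi_{kk} iteratively:
  phi_{11} = rho(1)
  phi_{kk} = [rho(k) - sum_{j=1..k-1} phi_{k-1,j} rho(k-j)]
            / [1 - sum_{j=1..k-1} phi_{k-1,j} rho(j)],
  phi_{k,j} = phi_{k-1,j} - phi_{kk} phi_{k-1,k-j},  j = 1..k-1.
Step k = 1:
  phi_11 = rho(1) = -0.0982.
Step k = 2:
  phi_22 = [rho(2) - phi_11 rho(1)] / [1 - phi_11 rho(1)] = [-0.4744 - (-0.0982)(-0.0982)] / [1 - (-0.0982)(-0.0982)]
         = -0.48404324 / 0.99035676 = -0.488756.
  Update: phi_21 = phi_11 - phi_22 phi_11 = -0.0982 - (-0.488756)(-0.0982) = -0.146196.
Step k = 3:
  phi_33 = [rho(3) - phi_21 rho(2) - phi_22 rho(1)] / [1 - phi_21 rho(1) - phi_22 rho(2)]
    numerator   = 0.0699 - (-0.146196)(-0.4744) - (-0.488756)(-0.0982) = -0.04745121
    denominator = 1 - (-0.146196)(-0.0982) - (-0.488756)(-0.4744) = 0.75377751
  phi_33 = -0.04745121 / 0.75377751 = -0.063.
Therefore phi_{33} = -0.0630.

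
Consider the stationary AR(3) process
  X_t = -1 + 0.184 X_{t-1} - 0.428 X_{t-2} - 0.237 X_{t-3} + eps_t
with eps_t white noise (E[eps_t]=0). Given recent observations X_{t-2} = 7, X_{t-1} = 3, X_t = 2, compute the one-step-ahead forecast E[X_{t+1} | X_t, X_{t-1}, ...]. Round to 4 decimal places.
E[X_{t+1} \mid \mathcal F_t] = -3.5750

For an AR(p) model X_t = c + sum_i phi_i X_{t-i} + eps_t, the
one-step-ahead conditional mean is
  E[X_{t+1} | X_t, ...] = c + sum_i phi_i X_{t+1-i}.
Substitute known values:
  E[X_{t+1} | ...] = -1 + (0.184) * (2) + (-0.428) * (3) + (-0.237) * (7)
                   = -3.5750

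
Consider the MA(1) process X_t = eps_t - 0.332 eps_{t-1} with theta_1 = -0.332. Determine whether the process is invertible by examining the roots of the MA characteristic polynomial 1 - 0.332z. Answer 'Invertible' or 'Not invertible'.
\text{Invertible}

The MA(q) characteristic polynomial is P(z) = 1 - 0.332z.
Invertibility requires all roots to lie outside the unit circle, i.e. |z| > 1 for every root.
This is linear in z: 1 + (-0.332) z = 0  =>  z = -1/(-0.332) = 3.012048,  |z| = 3.012048.
Moduli of all roots: 3.0120.
All moduli strictly greater than 1? Yes.
Verdict: Invertible.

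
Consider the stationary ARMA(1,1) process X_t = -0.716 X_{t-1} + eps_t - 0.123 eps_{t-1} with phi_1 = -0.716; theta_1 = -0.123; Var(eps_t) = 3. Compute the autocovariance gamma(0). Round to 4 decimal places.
\gamma(0) = 7.3332

Multiply the model equation by X_{t-k} and take expectations. With theta_0 = psi_0 = 1 and psi_j the MA(infinity) weights, this gives
  gamma(k) - sum_i phi_i gamma(k-i) = c_k,
  c_k = sigma^2 * sum_{j=k..q} theta_j psi_{j-k}   (c_k = 0 for k > q),
using gamma(-m) = gamma(m).
psi-weights needed (psi_j = theta_j + sum_i phi_i psi_{j-i}):
  psi_1 = theta_1 + phi_1 = -0.123 + (-0.716) = -0.839
Right-hand sides:
  c_0 = sigma^2 (1 + theta_1 psi_1) = 3 * (1 + (-0.123)(-0.839)) = 3 * 1.103197 = 3.309591
  c_1 = sigma^2 theta_1 = 3 * (-0.123) = -0.369
  c_2 = 0
Equations for k = 0 and k = 1 (AR order 1):
  gamma(0) = phi_1 gamma(1) + c_0
  gamma(1) = phi_1 gamma(0) + c_1
Substituting the second into the first: gamma(0) (1 - phi_1^2) = c_0 + phi_1 c_1, so
  gamma(0) = (c_0 + phi_1 c_1) / (1 - phi_1^2) = (3.309591 + (-0.716)(-0.369)) / (1 - (-0.716)^2) = 3.573795 / 0.487344 = 7.333208.
Therefore gamma(0) = 7.3332 (to 4 decimal places).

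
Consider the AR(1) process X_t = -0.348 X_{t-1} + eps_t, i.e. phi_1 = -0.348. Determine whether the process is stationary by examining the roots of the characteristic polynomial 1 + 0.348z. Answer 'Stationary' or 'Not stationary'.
\text{Stationary}

The AR(p) characteristic polynomial is P(z) = 1 + 0.348z.
Stationarity requires all roots to lie outside the unit circle, i.e. |z| > 1 for every root.
This is linear in z: 1 + (0.348) z = 0  =>  z = -1/(0.348) = -2.873563,  |z| = 2.873563.
Moduli of all roots: 2.8736.
All moduli strictly greater than 1? Yes.
Verdict: Stationary.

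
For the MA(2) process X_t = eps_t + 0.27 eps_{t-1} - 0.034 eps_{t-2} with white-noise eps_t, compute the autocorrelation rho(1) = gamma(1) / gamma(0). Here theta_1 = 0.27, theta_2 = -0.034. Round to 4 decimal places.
\rho(1) = 0.2428

For an MA(q) process with theta_0 = 1, the autocovariance is
  gamma(k) = sigma^2 * sum_{i=0..q-k} theta_i * theta_{i+k},
and rho(k) = gamma(k) / gamma(0). Sigma^2 cancels.
  numerator   = (1)*(0.27) + (0.27)*(-0.034) = 0.26082.
  denominator = (1)^2 + (0.27)^2 + (-0.034)^2 = 1.074056.
  rho(1) = 0.26082 / 1.074056 = 0.2428.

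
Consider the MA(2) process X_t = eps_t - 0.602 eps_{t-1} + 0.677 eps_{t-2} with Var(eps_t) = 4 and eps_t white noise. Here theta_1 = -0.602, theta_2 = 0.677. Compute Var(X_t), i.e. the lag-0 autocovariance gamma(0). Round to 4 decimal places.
\gamma(0) = 7.2829

For an MA(q) process X_t = eps_t + sum_i theta_i eps_{t-i} with
Var(eps_t) = sigma^2, the variance is
  gamma(0) = sigma^2 * (1 + sum_i theta_i^2).
  sum_i theta_i^2 = (-0.602)^2 + (0.677)^2 = 0.362404 + 0.458329 = 0.820733.
  gamma(0) = 4 * (1 + 0.820733) = 4 * 1.820733 = 7.282932, which rounds to 7.2829.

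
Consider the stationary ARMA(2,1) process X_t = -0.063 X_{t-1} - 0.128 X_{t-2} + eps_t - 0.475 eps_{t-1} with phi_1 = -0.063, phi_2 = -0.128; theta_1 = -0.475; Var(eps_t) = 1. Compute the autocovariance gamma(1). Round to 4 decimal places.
\gamma(1) = -0.4939

Multiply the model equation by X_{t-k} and take expectations. With theta_0 = psi_0 = 1 and psi_j the MA(infinity) weights, this gives
  gamma(k) - sum_i phi_i gamma(k-i) = c_k,
  c_k = sigma^2 * sum_{j=k..q} theta_j psi_{j-k}   (c_k = 0 for k > q),
using gamma(-m) = gamma(m).
psi-weights needed (psi_j = theta_j + sum_i phi_i psi_{j-i}):
  psi_1 = theta_1 + phi_1 = -0.475 + (-0.063) = -0.538
Right-hand sides:
  c_0 = sigma^2 (1 + theta_1 psi_1) = 1 * (1 + (-0.475)(-0.538)) = 1 * 1.25555 = 1.25555
  c_1 = sigma^2 theta_1 = 1 * (-0.475) = -0.475
  c_2 = 0
Equations for k = 0, 1, 2 (AR order 2, c_2 = 0):
  (E0) gamma(0) = phi_1 gamma(1) + phi_2 gamma(2) + c_0
  (E1) gamma(1) = phi_1 gamma(0) + phi_2 gamma(1) + c_1
  (E2) gamma(2) = phi_1 gamma(1) + phi_2 gamma(0)
From (E1): gamma(1) = A gamma(0) + B with
  A = phi_1 / (1 - phi_2) = -0.063 / 1.128 = -0.055851,   B = c_1 / (1 - phi_2) = -0.475 / 1.128 = -0.421099.
Insert (E2) into (E0): gamma(0) (1 - phi_2^2) = phi_1 (1 + phi_2) gamma(1) + c_0.
  phi_1 (1 + phi_2) = (-0.063)(0.872) = -0.054936,   1 - phi_2^2 = 0.983616.
Replace gamma(1) by A gamma(0) + B and collect gamma(0):
  gamma(0) [0.983616 - (-0.054936)(-0.055851)] = (-0.054936)(-0.421099) + 1.25555
  gamma(0) * 0.980548 = 1.278684
  gamma(0) = 1.278684 / 0.980548 = 1.30405.
  gamma(1) = A gamma(0) + B = (-0.055851)(1.30405) + (-0.421099) = -0.493932.
Therefore gamma(1) = -0.4939 (to 4 decimal places).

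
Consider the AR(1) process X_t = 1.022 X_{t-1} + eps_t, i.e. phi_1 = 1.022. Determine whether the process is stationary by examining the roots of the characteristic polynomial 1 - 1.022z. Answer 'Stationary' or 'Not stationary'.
\text{Not stationary}

The AR(p) characteristic polynomial is P(z) = 1 - 1.022z.
Stationarity requires all roots to lie outside the unit circle, i.e. |z| > 1 for every root.
This is linear in z: 1 + (-1.022) z = 0  =>  z = -1/(-1.022) = 0.978474,  |z| = 0.978474.
Moduli of all roots: 0.9785.
All moduli strictly greater than 1? No.
Verdict: Not stationary.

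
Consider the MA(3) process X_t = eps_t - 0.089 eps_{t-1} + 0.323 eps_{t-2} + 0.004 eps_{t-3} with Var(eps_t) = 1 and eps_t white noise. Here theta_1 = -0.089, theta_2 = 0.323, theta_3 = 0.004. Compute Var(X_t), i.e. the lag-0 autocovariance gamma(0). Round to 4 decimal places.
\gamma(0) = 1.1123

For an MA(q) process X_t = eps_t + sum_i theta_i eps_{t-i} with
Var(eps_t) = sigma^2, the variance is
  gamma(0) = sigma^2 * (1 + sum_i theta_i^2).
  sum_i theta_i^2 = (-0.089)^2 + (0.323)^2 + (0.004)^2 = 0.007921 + 0.104329 + 0.000016 = 0.112266.
  gamma(0) = 1 * (1 + 0.112266) = 1 * 1.112266 = 1.112266, which rounds to 1.1123.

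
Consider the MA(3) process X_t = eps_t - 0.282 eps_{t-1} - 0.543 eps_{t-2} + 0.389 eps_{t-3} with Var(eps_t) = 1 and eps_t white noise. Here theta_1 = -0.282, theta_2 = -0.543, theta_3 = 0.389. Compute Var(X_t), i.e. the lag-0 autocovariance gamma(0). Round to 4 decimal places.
\gamma(0) = 1.5257

For an MA(q) process X_t = eps_t + sum_i theta_i eps_{t-i} with
Var(eps_t) = sigma^2, the variance is
  gamma(0) = sigma^2 * (1 + sum_i theta_i^2).
  sum_i theta_i^2 = (-0.282)^2 + (-0.543)^2 + (0.389)^2 = 0.079524 + 0.294849 + 0.151321 = 0.525694.
  gamma(0) = 1 * (1 + 0.525694) = 1 * 1.525694 = 1.525694, which rounds to 1.5257.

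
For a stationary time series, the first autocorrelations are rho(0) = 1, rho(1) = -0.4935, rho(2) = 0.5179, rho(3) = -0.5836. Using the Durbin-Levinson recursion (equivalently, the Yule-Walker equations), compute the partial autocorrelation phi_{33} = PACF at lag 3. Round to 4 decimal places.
\phi_{33} = -0.3680

The PACF at lag k is phi_{kk}, the last component of the solution
to the Yule-Walker system G_k phi = r_k where
  (G_k)_{ij} = rho(|i - j|), (r_k)_i = rho(i), i,j = 1..k.
Equivalently, Durbin-Levinson gives phi_{kk} iteratively:
  phi_{11} = rho(1)
  phi_{kk} = [rho(k) - sum_{j=1..k-1} phi_{k-1,j} rho(k-j)]
            / [1 - sum_{j=1..k-1} phi_{k-1,j} rho(j)],
  phi_{k,j} = phi_{k-1,j} - phi_{kk} phi_{k-1,k-j},  j = 1..k-1.
Step k = 1:
  phi_11 = rho(1) = -0.4935.
Step k = 2:
  phi_22 = [rho(2) - phi_11 rho(1)] / [1 - phi_11 rho(1)] = [0.5179 - (-0.4935)(-0.4935)] / [1 - (-0.4935)(-0.4935)]
         = 0.27435775 / 0.75645775 = 0.362687.
  Update: phi_21 = phi_11 - phi_22 phi_11 = -0.4935 - (0.362687)(-0.4935) = -0.314514.
Step k = 3:
  phi_33 = [rho(3) - phi_21 rho(2) - phi_22 rho(1)] / [1 - phi_21 rho(1) - phi_22 rho(2)]
    numerator   = -0.5836 - (-0.314514)(0.5179) - (0.362687)(-0.4935) = -0.24172707
    denominator = 1 - (-0.314514)(-0.4935) - (0.362687)(0.5179) = 0.65695163
  phi_33 = -0.24172707 / 0.65695163 = -0.368.
Therefore phi_{33} = -0.3680.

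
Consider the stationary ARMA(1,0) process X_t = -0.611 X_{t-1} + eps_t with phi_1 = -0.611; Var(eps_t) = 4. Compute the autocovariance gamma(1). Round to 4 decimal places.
\gamma(1) = -3.8999

Multiply the model equation by X_{t-k} and take expectations. With theta_0 = psi_0 = 1 and psi_j the MA(infinity) weights, this gives
  gamma(k) - sum_i phi_i gamma(k-i) = c_k,
  c_k = sigma^2 * sum_{j=k..q} theta_j psi_{j-k}   (c_k = 0 for k > q),
using gamma(-m) = gamma(m).
Pure AR (q = 0): c_0 = sigma^2 = 4, c_k = 0 for k >= 1.
Equations for k = 0 and k = 1 (AR order 1):
  gamma(0) = phi_1 gamma(1) + c_0
  gamma(1) = phi_1 gamma(0) + c_1
Substituting the second into the first: gamma(0) (1 - phi_1^2) = c_0 + phi_1 c_1, so
  gamma(0) = c_0 / (1 - phi_1^2) = 4 / (1 - (-0.611)^2) = 4 / 0.626679 = 6.382853.
  gamma(1) = phi_1 gamma(0) = (-0.611)(6.382853) = -3.899923.
Therefore gamma(1) = -3.8999 (to 4 decimal places).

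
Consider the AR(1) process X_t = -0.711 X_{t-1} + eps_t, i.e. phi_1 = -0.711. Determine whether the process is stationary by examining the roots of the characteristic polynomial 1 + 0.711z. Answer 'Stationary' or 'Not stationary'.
\text{Stationary}

The AR(p) characteristic polynomial is P(z) = 1 + 0.711z.
Stationarity requires all roots to lie outside the unit circle, i.e. |z| > 1 for every root.
This is linear in z: 1 + (0.711) z = 0  =>  z = -1/(0.711) = -1.40647,  |z| = 1.40647.
Moduli of all roots: 1.4065.
All moduli strictly greater than 1? Yes.
Verdict: Stationary.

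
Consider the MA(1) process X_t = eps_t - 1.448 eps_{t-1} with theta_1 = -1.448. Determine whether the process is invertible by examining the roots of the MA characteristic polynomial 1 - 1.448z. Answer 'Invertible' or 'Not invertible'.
\text{Not invertible}

The MA(q) characteristic polynomial is P(z) = 1 - 1.448z.
Invertibility requires all roots to lie outside the unit circle, i.e. |z| > 1 for every root.
This is linear in z: 1 + (-1.448) z = 0  =>  z = -1/(-1.448) = 0.690608,  |z| = 0.690608.
Moduli of all roots: 0.6906.
All moduli strictly greater than 1? No.
Verdict: Not invertible.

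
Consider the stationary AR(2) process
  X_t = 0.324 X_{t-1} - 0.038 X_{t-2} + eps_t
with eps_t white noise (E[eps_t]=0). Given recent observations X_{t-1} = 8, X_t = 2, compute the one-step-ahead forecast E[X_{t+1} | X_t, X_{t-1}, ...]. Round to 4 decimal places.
E[X_{t+1} \mid \mathcal F_t] = 0.3440

For an AR(p) model X_t = c + sum_i phi_i X_{t-i} + eps_t, the
one-step-ahead conditional mean is
  E[X_{t+1} | X_t, ...] = c + sum_i phi_i X_{t+1-i}.
Substitute known values:
  E[X_{t+1} | ...] = (0.324) * (2) + (-0.038) * (8)
                   = 0.3440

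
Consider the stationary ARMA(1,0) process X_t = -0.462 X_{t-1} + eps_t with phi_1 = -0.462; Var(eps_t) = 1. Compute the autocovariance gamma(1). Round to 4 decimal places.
\gamma(1) = -0.5874

Multiply the model equation by X_{t-k} and take expectations. With theta_0 = psi_0 = 1 and psi_j the MA(infinity) weights, this gives
  gamma(k) - sum_i phi_i gamma(k-i) = c_k,
  c_k = sigma^2 * sum_{j=k..q} theta_j psi_{j-k}   (c_k = 0 for k > q),
using gamma(-m) = gamma(m).
Pure AR (q = 0): c_0 = sigma^2 = 1, c_k = 0 for k >= 1.
Equations for k = 0 and k = 1 (AR order 1):
  gamma(0) = phi_1 gamma(1) + c_0
  gamma(1) = phi_1 gamma(0) + c_1
Substituting the second into the first: gamma(0) (1 - phi_1^2) = c_0 + phi_1 c_1, so
  gamma(0) = c_0 / (1 - phi_1^2) = 1 / (1 - (-0.462)^2) = 1 / 0.786556 = 1.271365.
  gamma(1) = phi_1 gamma(0) = (-0.462)(1.271365) = -0.587371.
Therefore gamma(1) = -0.5874 (to 4 decimal places).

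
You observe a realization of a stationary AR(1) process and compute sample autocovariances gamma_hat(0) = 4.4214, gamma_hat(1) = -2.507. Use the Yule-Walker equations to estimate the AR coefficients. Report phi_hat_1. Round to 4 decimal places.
\hat\phi_{1} = -0.5670

The Yule-Walker equations for an AR(p) process read, in matrix form,
  Gamma_p phi = r_p,   with   (Gamma_p)_{ij} = gamma(|i - j|),
                       (r_p)_i = gamma(i),   i,j = 1..p.
Substitute the sample gammas (Toeplitz matrix and right-hand side of size 1):
  Gamma_p = [[4.4214]]
  r_p     = [-2.507]
With p = 1 this is the single equation gamma(0) phi_1 = gamma(1):
  phi_hat_1 = gamma(1) / gamma(0) = -2.507 / 4.4214 = -0.5670.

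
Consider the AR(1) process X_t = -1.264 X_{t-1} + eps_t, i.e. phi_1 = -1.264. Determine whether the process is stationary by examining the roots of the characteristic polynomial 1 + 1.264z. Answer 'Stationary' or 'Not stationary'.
\text{Not stationary}

The AR(p) characteristic polynomial is P(z) = 1 + 1.264z.
Stationarity requires all roots to lie outside the unit circle, i.e. |z| > 1 for every root.
This is linear in z: 1 + (1.264) z = 0  =>  z = -1/(1.264) = -0.791139,  |z| = 0.791139.
Moduli of all roots: 0.7911.
All moduli strictly greater than 1? No.
Verdict: Not stationary.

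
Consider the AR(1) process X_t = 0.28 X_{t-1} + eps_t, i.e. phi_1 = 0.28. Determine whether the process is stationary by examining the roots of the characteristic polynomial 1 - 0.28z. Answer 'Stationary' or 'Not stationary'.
\text{Stationary}

The AR(p) characteristic polynomial is P(z) = 1 - 0.28z.
Stationarity requires all roots to lie outside the unit circle, i.e. |z| > 1 for every root.
This is linear in z: 1 + (-0.28) z = 0  =>  z = -1/(-0.28) = 3.571429,  |z| = 3.571429.
Moduli of all roots: 3.5714.
All moduli strictly greater than 1? Yes.
Verdict: Stationary.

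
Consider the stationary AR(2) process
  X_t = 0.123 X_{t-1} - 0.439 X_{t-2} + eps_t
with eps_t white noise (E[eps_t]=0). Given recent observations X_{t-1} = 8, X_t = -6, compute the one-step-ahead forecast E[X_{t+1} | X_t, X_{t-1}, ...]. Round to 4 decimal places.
E[X_{t+1} \mid \mathcal F_t] = -4.2500

For an AR(p) model X_t = c + sum_i phi_i X_{t-i} + eps_t, the
one-step-ahead conditional mean is
  E[X_{t+1} | X_t, ...] = c + sum_i phi_i X_{t+1-i}.
Substitute known values:
  E[X_{t+1} | ...] = (0.123) * (-6) + (-0.439) * (8)
                   = -4.2500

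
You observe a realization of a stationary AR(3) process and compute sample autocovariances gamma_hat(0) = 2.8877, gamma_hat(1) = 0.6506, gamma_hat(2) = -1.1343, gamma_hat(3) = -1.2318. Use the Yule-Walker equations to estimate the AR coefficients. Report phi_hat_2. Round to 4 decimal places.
\hat\phi_{2} = -0.3820

The Yule-Walker equations for an AR(p) process read, in matrix form,
  Gamma_p phi = r_p,   with   (Gamma_p)_{ij} = gamma(|i - j|),
                       (r_p)_i = gamma(i),   i,j = 1..p.
Substitute the sample gammas (Toeplitz matrix and right-hand side of size 3):
  Gamma_p = [[2.8877, 0.6506, -1.1343], [0.6506, 2.8877, 0.6506], [-1.1343, 0.6506, 2.8877]]
  r_p     = [0.6506, -1.1343, -1.2318]
Written out (R1..R3):
  (R1) 2.8877 phi_1 + 0.6506 phi_2 - 1.1343 phi_3 = 0.6506
  (R2) 0.6506 phi_1 + 2.8877 phi_2 + 0.6506 phi_3 = -1.1343
  (R3) -1.1343 phi_1 + 0.6506 phi_2 + 2.8877 phi_3 = -1.2318
Gaussian elimination:
  R2 <- R2 - (0.6506/2.8877) R1 = R2 - (0.2253) R1:  2.74112 phi_2 + 0.906158 phi_3 = -1.28088
  R3 <- R3 - (-1.1343/2.8877) R1 = R3 - (-0.392804) R1:  0.906158 phi_2 + 2.442142 phi_3 = -0.976242
  R3 <- R3 - (0.906158/2.74112) R2 = R3 - (0.33058) R2:  2.142585 phi_3 = -0.552809
Back-substitution:
  phi_hat_3 = -0.552809 / 2.142585 = -0.25801
  phi_hat_2 = (-1.28088 - (0.906158)(-0.25801)) / 2.74112 = -0.381991
  phi_hat_1 = (0.6506 - (0.6506)(-0.381991) - (-1.1343)(-0.25801)) / 2.8877 = 0.210016
So phi_hat = [0.2100, -0.3820, -0.2580].
Therefore phi_hat_2 = -0.3820.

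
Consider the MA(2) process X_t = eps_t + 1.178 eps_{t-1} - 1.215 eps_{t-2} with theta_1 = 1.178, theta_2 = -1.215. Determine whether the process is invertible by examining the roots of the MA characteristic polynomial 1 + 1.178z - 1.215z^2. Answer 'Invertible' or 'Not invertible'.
\text{Not invertible}

The MA(q) characteristic polynomial is P(z) = 1 + 1.178z - 1.215z^2.
Invertibility requires all roots to lie outside the unit circle, i.e. |z| > 1 for every root.
Set 1 + (1.178) z + (-1.215) z^2 = 0, i.e. a z^2 + b z + c = 0 with a = -1.215, b = 1.178, c = 1.
Discriminant D = b^2 - 4ac = (1.178)^2 - 4*(-1.215)*1 = 1.387684 - (-4.86) = 6.247684.
D >= 0, so the roots are real: z = (-b +/- sqrt(D)) / (2a) = (-1.178 +/- 2.499537) / (-2.43).
  z_1 = (-1.178 + 2.499537) / (-2.43) = -0.5438,   |z_1| = 0.5438.
  z_2 = (-1.178 - 2.499537) / (-2.43) = 1.5134,   |z_2| = 1.5134.
Moduli of all roots: 0.5438, 1.5134.
All moduli strictly greater than 1? No.
Verdict: Not invertible.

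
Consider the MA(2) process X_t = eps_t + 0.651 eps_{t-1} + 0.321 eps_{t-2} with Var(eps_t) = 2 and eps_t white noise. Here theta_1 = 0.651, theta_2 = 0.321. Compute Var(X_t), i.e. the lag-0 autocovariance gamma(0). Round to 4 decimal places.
\gamma(0) = 3.0537

For an MA(q) process X_t = eps_t + sum_i theta_i eps_{t-i} with
Var(eps_t) = sigma^2, the variance is
  gamma(0) = sigma^2 * (1 + sum_i theta_i^2).
  sum_i theta_i^2 = (0.651)^2 + (0.321)^2 = 0.423801 + 0.103041 = 0.526842.
  gamma(0) = 2 * (1 + 0.526842) = 2 * 1.526842 = 3.053684, which rounds to 3.0537.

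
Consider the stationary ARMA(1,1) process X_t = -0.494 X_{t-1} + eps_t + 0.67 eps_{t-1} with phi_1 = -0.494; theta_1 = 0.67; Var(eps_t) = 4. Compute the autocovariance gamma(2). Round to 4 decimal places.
\gamma(2) = -0.3078

Multiply the model equation by X_{t-k} and take expectations. With theta_0 = psi_0 = 1 and psi_j the MA(infinity) weights, this gives
  gamma(k) - sum_i phi_i gamma(k-i) = c_k,
  c_k = sigma^2 * sum_{j=k..q} theta_j psi_{j-k}   (c_k = 0 for k > q),
using gamma(-m) = gamma(m).
psi-weights needed (psi_j = theta_j + sum_i phi_i psi_{j-i}):
  psi_1 = theta_1 + phi_1 = 0.67 + (-0.494) = 0.176
Right-hand sides:
  c_0 = sigma^2 (1 + theta_1 psi_1) = 4 * (1 + (0.67)(0.176)) = 4 * 1.11792 = 4.47168
  c_1 = sigma^2 theta_1 = 4 * (0.67) = 2.68
  c_2 = 0
Equations for k = 0 and k = 1 (AR order 1):
  gamma(0) = phi_1 gamma(1) + c_0
  gamma(1) = phi_1 gamma(0) + c_1
Substituting the second into the first: gamma(0) (1 - phi_1^2) = c_0 + phi_1 c_1, so
  gamma(0) = (c_0 + phi_1 c_1) / (1 - phi_1^2) = (4.47168 + (-0.494)(2.68)) / (1 - (-0.494)^2) = 3.14776 / 0.755964 = 4.163902.
  gamma(1) = phi_1 gamma(0) + c_1 = (-0.494)(4.163902) + (2.68) = 0.623032.
For k = 2 (> q): gamma(2) = phi_1 gamma(1) = (-0.494)(0.623032) = -0.307778.
Therefore gamma(2) = -0.3078 (to 4 decimal places).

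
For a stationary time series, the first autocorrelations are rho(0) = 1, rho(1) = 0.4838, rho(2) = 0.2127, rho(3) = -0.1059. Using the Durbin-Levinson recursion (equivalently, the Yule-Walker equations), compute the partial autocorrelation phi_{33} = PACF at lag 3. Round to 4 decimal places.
\phi_{33} = -0.2589

The PACF at lag k is phi_{kk}, the last component of the solution
to the Yule-Walker system G_k phi = r_k where
  (G_k)_{ij} = rho(|i - j|), (r_k)_i = rho(i), i,j = 1..k.
Equivalently, Durbin-Levinson gives phi_{kk} iteratively:
  phi_{11} = rho(1)
  phi_{kk} = [rho(k) - sum_{j=1..k-1} phi_{k-1,j} rho(k-j)]
            / [1 - sum_{j=1..k-1} phi_{k-1,j} rho(j)],
  phi_{k,j} = phi_{k-1,j} - phi_{kk} phi_{k-1,k-j},  j = 1..k-1.
Step k = 1:
  phi_11 = rho(1) = 0.4838.
Step k = 2:
  phi_22 = [rho(2) - phi_11 rho(1)] / [1 - phi_11 rho(1)] = [0.2127 - (0.4838)(0.4838)] / [1 - (0.4838)(0.4838)]
         = -0.02136244 / 0.76593756 = -0.027891.
  Update: phi_21 = phi_11 - phi_22 phi_11 = 0.4838 - (-0.027891)(0.4838) = 0.497293.
Step k = 3:
  phi_33 = [rho(3) - phi_21 rho(2) - phi_22 rho(1)] / [1 - phi_21 rho(1) - phi_22 rho(2)]
    numerator   = -0.1059 - (0.497293)(0.2127) - (-0.027891)(0.4838) = -0.19818086
    denominator = 1 - (0.497293)(0.4838) - (-0.027891)(0.2127) = 0.76534175
  phi_33 = -0.19818086 / 0.76534175 = -0.2589.
Therefore phi_{33} = -0.2589.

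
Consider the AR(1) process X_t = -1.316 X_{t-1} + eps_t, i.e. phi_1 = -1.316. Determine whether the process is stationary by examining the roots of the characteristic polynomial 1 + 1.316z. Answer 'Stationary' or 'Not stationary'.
\text{Not stationary}

The AR(p) characteristic polynomial is P(z) = 1 + 1.316z.
Stationarity requires all roots to lie outside the unit circle, i.e. |z| > 1 for every root.
This is linear in z: 1 + (1.316) z = 0  =>  z = -1/(1.316) = -0.759878,  |z| = 0.759878.
Moduli of all roots: 0.7599.
All moduli strictly greater than 1? No.
Verdict: Not stationary.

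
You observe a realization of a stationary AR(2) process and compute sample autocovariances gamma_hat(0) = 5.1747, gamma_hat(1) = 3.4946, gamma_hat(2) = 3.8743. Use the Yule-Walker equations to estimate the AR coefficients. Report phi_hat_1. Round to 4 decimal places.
\hat\phi_{1} = 0.3120

The Yule-Walker equations for an AR(p) process read, in matrix form,
  Gamma_p phi = r_p,   with   (Gamma_p)_{ij} = gamma(|i - j|),
                       (r_p)_i = gamma(i),   i,j = 1..p.
Substitute the sample gammas (Toeplitz matrix and right-hand side of size 2):
  Gamma_p = [[5.1747, 3.4946], [3.4946, 5.1747]]
  r_p     = [3.4946, 3.8743]
Written out:
  5.1747 phi_1 + 3.4946 phi_2 = 3.4946
  3.4946 phi_1 + 5.1747 phi_2 = 3.8743
Solve by Cramer's rule:
  det = gamma(0)^2 - gamma(1)^2 = (5.1747)^2 - (3.4946)^2 = 26.77752009 - 12.21222916 = 14.56529093
  phi_hat_1 = [gamma(1) gamma(0) - gamma(1) gamma(2)] / det = [(3.4946)(5.1747) - (3.4946)(3.8743)] / 14.56529093 = 4.54437784 / 14.56529093 = 0.312
  phi_hat_2 = [gamma(0) gamma(2) - gamma(1)^2] / det = [(5.1747)(3.8743) - (3.4946)^2] / 14.56529093 = 7.83611105 / 14.56529093 = 0.538
So phi_hat = [0.3120, 0.5380].
Therefore phi_hat_1 = 0.3120.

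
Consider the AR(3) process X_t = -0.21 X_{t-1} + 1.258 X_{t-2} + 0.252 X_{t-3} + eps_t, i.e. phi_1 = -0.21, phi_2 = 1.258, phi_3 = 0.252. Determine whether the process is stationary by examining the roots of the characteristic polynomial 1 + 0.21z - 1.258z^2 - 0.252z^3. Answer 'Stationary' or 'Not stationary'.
\text{Not stationary}

The AR(p) characteristic polynomial is P(z) = 1 + 0.21z - 1.258z^2 - 0.252z^3.
Stationarity requires all roots to lie outside the unit circle, i.e. |z| > 1 for every root.
Degree 3: look for a simple real root z0 first, then factor out (1 - z/z0) and solve the remaining quadratic.
Testing z0 = -5: P(-5) = 1 + (0.21)(-5) + (-1.258)(-5)^2 + (-0.252)(-5)^3
  = 1 + (-1.05) + (-31.45) + (31.5) = 0.  So z_0 = -5 is a root, |z_0| = 5.
Divide out the factor (1 + 0.2 z) = (1 - z/z0) (since 1/z0 = -0.2):
  P(z) = (1 + 0.2 z)(1 + (0.01) z + (-1.26) z^2)
  [check: z-coef 0.01 - (-0.2) = 0.21; z^2-coef -1.26 - (-0.2)(0.01) = -1.258; z^3-coef -(-0.2)(-1.26) = -0.252.]
Remaining roots from the quadratic factor 1 + (0.01) z + (-1.26) z^2:
  Set 1 + (0.01) z + (-1.26) z^2 = 0, i.e. a z^2 + b z + c = 0 with a = -1.26, b = 0.01, c = 1.
  Discriminant D = b^2 - 4ac = (0.01)^2 - 4*(-1.26)*1 = 0.0001 - (-5.04) = 5.0401.
  D >= 0, so the roots are real: z = (-b +/- sqrt(D)) / (2a) = (-0.01 +/- 2.245017) / (-2.52).
    z_1 = (-0.01 + 2.245017) / (-2.52) = -0.8869,   |z_1| = 0.8869.
    z_2 = (-0.01 - 2.245017) / (-2.52) = 0.8948,   |z_2| = 0.8948.
Moduli of all roots: 5.0000, 0.8869, 0.8948.
All moduli strictly greater than 1? No.
Verdict: Not stationary.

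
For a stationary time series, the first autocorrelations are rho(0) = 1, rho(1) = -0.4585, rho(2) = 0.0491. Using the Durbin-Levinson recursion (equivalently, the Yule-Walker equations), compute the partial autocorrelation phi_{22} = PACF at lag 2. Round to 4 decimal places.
\phi_{22} = -0.2040

The PACF at lag k is phi_{kk}, the last component of the solution
to the Yule-Walker system G_k phi = r_k where
  (G_k)_{ij} = rho(|i - j|), (r_k)_i = rho(i), i,j = 1..k.
Equivalently, Durbin-Levinson gives phi_{kk} iteratively:
  phi_{11} = rho(1)
  phi_{kk} = [rho(k) - sum_{j=1..k-1} phi_{k-1,j} rho(k-j)]
            / [1 - sum_{j=1..k-1} phi_{k-1,j} rho(j)],
  phi_{k,j} = phi_{k-1,j} - phi_{kk} phi_{k-1,k-j},  j = 1..k-1.
Step k = 1:
  phi_11 = rho(1) = -0.4585.
Step k = 2:
  phi_22 = [rho(2) - phi_11 rho(1)] / [1 - phi_11 rho(1)] = [0.0491 - (-0.4585)(-0.4585)] / [1 - (-0.4585)(-0.4585)]
         = -0.16112225 / 0.78977775 = -0.204.
Therefore phi_{22} = -0.2040.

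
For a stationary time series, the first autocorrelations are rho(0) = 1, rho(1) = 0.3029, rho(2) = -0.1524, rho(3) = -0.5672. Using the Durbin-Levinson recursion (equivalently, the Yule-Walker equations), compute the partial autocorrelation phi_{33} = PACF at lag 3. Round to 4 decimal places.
\phi_{33} = -0.5070

The PACF at lag k is phi_{kk}, the last component of the solution
to the Yule-Walker system G_k phi = r_k where
  (G_k)_{ij} = rho(|i - j|), (r_k)_i = rho(i), i,j = 1..k.
Equivalently, Durbin-Levinson gives phi_{kk} iteratively:
  phi_{11} = rho(1)
  phi_{kk} = [rho(k) - sum_{j=1..k-1} phi_{k-1,j} rho(k-j)]
            / [1 - sum_{j=1..k-1} phi_{k-1,j} rho(j)],
  phi_{k,j} = phi_{k-1,j} - phi_{kk} phi_{k-1,k-j},  j = 1..k-1.
Step k = 1:
  phi_11 = rho(1) = 0.3029.
Step k = 2:
  phi_22 = [rho(2) - phi_11 rho(1)] / [1 - phi_11 rho(1)] = [-0.1524 - (0.3029)(0.3029)] / [1 - (0.3029)(0.3029)]
         = -0.24414841 / 0.90825159 = -0.268811.
  Update: phi_21 = phi_11 - phi_22 phi_11 = 0.3029 - (-0.268811)(0.3029) = 0.384323.
Step k = 3:
  phi_33 = [rho(3) - phi_21 rho(2) - phi_22 rho(1)] / [1 - phi_21 rho(1) - phi_22 rho(2)]
    numerator   = -0.5672 - (0.384323)(-0.1524) - (-0.268811)(0.3029) = -0.42720619
    denominator = 1 - (0.384323)(0.3029) - (-0.268811)(-0.1524) = 0.84262171
  phi_33 = -0.42720619 / 0.84262171 = -0.507.
Therefore phi_{33} = -0.5070.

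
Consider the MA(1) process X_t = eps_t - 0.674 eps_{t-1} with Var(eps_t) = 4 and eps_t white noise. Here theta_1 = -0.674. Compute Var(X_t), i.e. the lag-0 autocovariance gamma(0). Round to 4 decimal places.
\gamma(0) = 5.8171

For an MA(q) process X_t = eps_t + sum_i theta_i eps_{t-i} with
Var(eps_t) = sigma^2, the variance is
  gamma(0) = sigma^2 * (1 + sum_i theta_i^2).
  sum_i theta_i^2 = (-0.674)^2 = 0.454276.
  gamma(0) = 4 * (1 + 0.454276) = 4 * 1.454276 = 5.817104, which rounds to 5.8171.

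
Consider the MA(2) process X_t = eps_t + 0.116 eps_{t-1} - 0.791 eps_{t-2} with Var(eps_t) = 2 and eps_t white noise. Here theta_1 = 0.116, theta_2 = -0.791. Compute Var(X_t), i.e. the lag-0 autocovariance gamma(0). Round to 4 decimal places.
\gamma(0) = 3.2783

For an MA(q) process X_t = eps_t + sum_i theta_i eps_{t-i} with
Var(eps_t) = sigma^2, the variance is
  gamma(0) = sigma^2 * (1 + sum_i theta_i^2).
  sum_i theta_i^2 = (0.116)^2 + (-0.791)^2 = 0.013456 + 0.625681 = 0.639137.
  gamma(0) = 2 * (1 + 0.639137) = 2 * 1.639137 = 3.278274, which rounds to 3.2783.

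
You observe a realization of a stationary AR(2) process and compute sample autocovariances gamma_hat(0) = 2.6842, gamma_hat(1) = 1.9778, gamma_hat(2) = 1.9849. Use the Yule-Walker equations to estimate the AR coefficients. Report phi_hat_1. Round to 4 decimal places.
\hat\phi_{1} = 0.4200

The Yule-Walker equations for an AR(p) process read, in matrix form,
  Gamma_p phi = r_p,   with   (Gamma_p)_{ij} = gamma(|i - j|),
                       (r_p)_i = gamma(i),   i,j = 1..p.
Substitute the sample gammas (Toeplitz matrix and right-hand side of size 2):
  Gamma_p = [[2.6842, 1.9778], [1.9778, 2.6842]]
  r_p     = [1.9778, 1.9849]
Written out:
  2.6842 phi_1 + 1.9778 phi_2 = 1.9778
  1.9778 phi_1 + 2.6842 phi_2 = 1.9849
Solve by Cramer's rule:
  det = gamma(0)^2 - gamma(1)^2 = (2.6842)^2 - (1.9778)^2 = 7.20492964 - 3.91169284 = 3.2932368
  phi_hat_1 = [gamma(1) gamma(0) - gamma(1) gamma(2)] / det = [(1.9778)(2.6842) - (1.9778)(1.9849)] / 3.2932368 = 1.38307554 / 3.2932368 = 0.42
  phi_hat_2 = [gamma(0) gamma(2) - gamma(1)^2] / det = [(2.6842)(1.9849) - (1.9778)^2] / 3.2932368 = 1.41617574 / 3.2932368 = 0.43
So phi_hat = [0.4200, 0.4300].
Therefore phi_hat_1 = 0.4200.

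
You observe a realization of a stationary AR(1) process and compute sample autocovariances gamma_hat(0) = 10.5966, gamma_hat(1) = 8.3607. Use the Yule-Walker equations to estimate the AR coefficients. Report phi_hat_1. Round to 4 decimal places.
\hat\phi_{1} = 0.7890

The Yule-Walker equations for an AR(p) process read, in matrix form,
  Gamma_p phi = r_p,   with   (Gamma_p)_{ij} = gamma(|i - j|),
                       (r_p)_i = gamma(i),   i,j = 1..p.
Substitute the sample gammas (Toeplitz matrix and right-hand side of size 1):
  Gamma_p = [[10.5966]]
  r_p     = [8.3607]
With p = 1 this is the single equation gamma(0) phi_1 = gamma(1):
  phi_hat_1 = gamma(1) / gamma(0) = 8.3607 / 10.5966 = 0.7890.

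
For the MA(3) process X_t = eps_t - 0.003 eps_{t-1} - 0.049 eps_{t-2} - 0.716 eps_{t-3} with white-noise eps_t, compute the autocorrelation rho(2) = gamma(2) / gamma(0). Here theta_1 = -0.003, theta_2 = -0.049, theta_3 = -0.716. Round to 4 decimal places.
\rho(2) = -0.0309

For an MA(q) process with theta_0 = 1, the autocovariance is
  gamma(k) = sigma^2 * sum_{i=0..q-k} theta_i * theta_{i+k},
and rho(k) = gamma(k) / gamma(0). Sigma^2 cancels.
  numerator   = (1)*(-0.049) + (-0.003)*(-0.716) = -0.046852.
  denominator = (1)^2 + (-0.003)^2 + (-0.049)^2 + (-0.716)^2 = 1.515066.
  rho(2) = -0.046852 / 1.515066 = -0.0309.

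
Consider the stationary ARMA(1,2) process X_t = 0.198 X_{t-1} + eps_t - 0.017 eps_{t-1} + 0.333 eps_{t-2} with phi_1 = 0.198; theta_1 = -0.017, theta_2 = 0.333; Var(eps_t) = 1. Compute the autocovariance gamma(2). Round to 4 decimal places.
\gamma(2) = 0.3876

Multiply the model equation by X_{t-k} and take expectations. With theta_0 = psi_0 = 1 and psi_j the MA(infinity) weights, this gives
  gamma(k) - sum_i phi_i gamma(k-i) = c_k,
  c_k = sigma^2 * sum_{j=k..q} theta_j psi_{j-k}   (c_k = 0 for k > q),
using gamma(-m) = gamma(m).
psi-weights needed (psi_j = theta_j + sum_i phi_i psi_{j-i}):
  psi_1 = theta_1 + phi_1 = -0.017 + (0.198) = 0.181
  psi_2 = theta_2 + phi_1 psi_1 = 0.333 + (0.198)(0.181) = 0.368838
Right-hand sides:
  c_0 = sigma^2 (1 + theta_1 psi_1 + theta_2 psi_2) = 1 * (1 + (-0.017)(0.181) + (0.333)(0.368838)) = 1 * 1.119746 = 1.119746
  c_1 = sigma^2 (theta_1 + theta_2 psi_1) = 1 * (-0.017 + (0.333)(0.181)) = 0.043273
  c_2 = sigma^2 theta_2 = 1 * (0.333) = 0.333
Equations for k = 0 and k = 1 (AR order 1):
  gamma(0) = phi_1 gamma(1) + c_0
  gamma(1) = phi_1 gamma(0) + c_1
Substituting the second into the first: gamma(0) (1 - phi_1^2) = c_0 + phi_1 c_1, so
  gamma(0) = (c_0 + phi_1 c_1) / (1 - phi_1^2) = (1.119746 + (0.198)(0.043273)) / (1 - (0.198)^2) = 1.128314 / 0.960796 = 1.174353.
  gamma(1) = phi_1 gamma(0) + c_1 = (0.198)(1.174353) + (0.043273) = 0.275795.
For k = 2: gamma(2) = phi_1 gamma(1) + c_2
  = (0.198)(0.275795) + (0.333) = 0.387607.
Therefore gamma(2) = 0.3876 (to 4 decimal places).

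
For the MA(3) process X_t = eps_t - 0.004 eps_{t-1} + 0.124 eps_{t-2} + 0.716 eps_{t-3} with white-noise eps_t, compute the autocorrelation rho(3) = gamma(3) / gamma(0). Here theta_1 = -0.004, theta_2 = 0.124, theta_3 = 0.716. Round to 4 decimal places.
\rho(3) = 0.4686

For an MA(q) process with theta_0 = 1, the autocovariance is
  gamma(k) = sigma^2 * sum_{i=0..q-k} theta_i * theta_{i+k},
and rho(k) = gamma(k) / gamma(0). Sigma^2 cancels.
  numerator   = (1)*(0.716) = 0.716.
  denominator = (1)^2 + (-0.004)^2 + (0.124)^2 + (0.716)^2 = 1.528048.
  rho(3) = 0.716 / 1.528048 = 0.4686.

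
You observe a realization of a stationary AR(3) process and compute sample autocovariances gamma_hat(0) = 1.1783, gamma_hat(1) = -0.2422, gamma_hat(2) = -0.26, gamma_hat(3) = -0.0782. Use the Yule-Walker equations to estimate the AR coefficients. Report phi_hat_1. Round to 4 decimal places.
\hat\phi_{1} = -0.3180

The Yule-Walker equations for an AR(p) process read, in matrix form,
  Gamma_p phi = r_p,   with   (Gamma_p)_{ij} = gamma(|i - j|),
                       (r_p)_i = gamma(i),   i,j = 1..p.
Substitute the sample gammas (Toeplitz matrix and right-hand side of size 3):
  Gamma_p = [[1.1783, -0.2422, -0.26], [-0.2422, 1.1783, -0.2422], [-0.26, -0.2422, 1.1783]]
  r_p     = [-0.2422, -0.26, -0.0782]
Written out (R1..R3):
  (R1) 1.1783 phi_1 - 0.2422 phi_2 - 0.26 phi_3 = -0.2422
  (R2) -0.2422 phi_1 + 1.1783 phi_2 - 0.2422 phi_3 = -0.26
  (R3) -0.26 phi_1 - 0.2422 phi_2 + 1.1783 phi_3 = -0.0782
Gaussian elimination:
  R2 <- R2 - (-0.2422/1.1783) R1 = R2 - (-0.20555) R1:  1.128516 phi_2 - 0.295643 phi_3 = -0.309784
  R3 <- R3 - (-0.26/1.1783) R1 = R3 - (-0.220657) R1:  -0.295643 phi_2 + 1.120929 phi_3 = -0.131643
  R3 <- R3 - (-0.295643/1.128516) R2 = R3 - (-0.261975) R2:  1.043478 phi_3 = -0.212799
Back-substitution:
  phi_hat_3 = -0.212799 / 1.043478 = -0.203932
  phi_hat_2 = (-0.309784 - (-0.295643)(-0.203932)) / 1.128516 = -0.327931
  phi_hat_1 = (-0.2422 - (-0.2422)(-0.327931) - (-0.26)(-0.203932)) / 1.1783 = -0.317956
So phi_hat = [-0.3180, -0.3279, -0.2039].
Therefore phi_hat_1 = -0.3180.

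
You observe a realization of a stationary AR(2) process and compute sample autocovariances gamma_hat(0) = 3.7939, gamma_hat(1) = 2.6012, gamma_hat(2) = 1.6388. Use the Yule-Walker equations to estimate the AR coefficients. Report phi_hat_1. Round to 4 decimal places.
\hat\phi_{1} = 0.7350

The Yule-Walker equations for an AR(p) process read, in matrix form,
  Gamma_p phi = r_p,   with   (Gamma_p)_{ij} = gamma(|i - j|),
                       (r_p)_i = gamma(i),   i,j = 1..p.
Substitute the sample gammas (Toeplitz matrix and right-hand side of size 2):
  Gamma_p = [[3.7939, 2.6012], [2.6012, 3.7939]]
  r_p     = [2.6012, 1.6388]
Written out:
  3.7939 phi_1 + 2.6012 phi_2 = 2.6012
  2.6012 phi_1 + 3.7939 phi_2 = 1.6388
Solve by Cramer's rule:
  det = gamma(0)^2 - gamma(1)^2 = (3.7939)^2 - (2.6012)^2 = 14.39367721 - 6.76624144 = 7.62743577
  phi_hat_1 = [gamma(1) gamma(0) - gamma(1) gamma(2)] / det = [(2.6012)(3.7939) - (2.6012)(1.6388)] / 7.62743577 = 5.60584612 / 7.62743577 = 0.735
  phi_hat_2 = [gamma(0) gamma(2) - gamma(1)^2] / det = [(3.7939)(1.6388) - (2.6012)^2] / 7.62743577 = -0.54879812 / 7.62743577 = -0.072
So phi_hat = [0.7350, -0.0720].
Therefore phi_hat_1 = 0.7350.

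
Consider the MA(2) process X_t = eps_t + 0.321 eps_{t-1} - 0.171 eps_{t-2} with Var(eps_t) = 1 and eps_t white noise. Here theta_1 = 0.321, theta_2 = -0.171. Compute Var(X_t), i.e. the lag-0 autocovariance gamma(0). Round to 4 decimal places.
\gamma(0) = 1.1323

For an MA(q) process X_t = eps_t + sum_i theta_i eps_{t-i} with
Var(eps_t) = sigma^2, the variance is
  gamma(0) = sigma^2 * (1 + sum_i theta_i^2).
  sum_i theta_i^2 = (0.321)^2 + (-0.171)^2 = 0.103041 + 0.029241 = 0.132282.
  gamma(0) = 1 * (1 + 0.132282) = 1 * 1.132282 = 1.132282, which rounds to 1.1323.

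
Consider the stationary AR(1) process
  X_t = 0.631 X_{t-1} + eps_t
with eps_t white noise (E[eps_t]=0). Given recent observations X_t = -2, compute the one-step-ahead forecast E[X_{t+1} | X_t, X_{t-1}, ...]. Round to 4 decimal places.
E[X_{t+1} \mid \mathcal F_t] = -1.2620

For an AR(p) model X_t = c + sum_i phi_i X_{t-i} + eps_t, the
one-step-ahead conditional mean is
  E[X_{t+1} | X_t, ...] = c + sum_i phi_i X_{t+1-i}.
Substitute known values:
  E[X_{t+1} | ...] = (0.631) * (-2)
                   = -1.2620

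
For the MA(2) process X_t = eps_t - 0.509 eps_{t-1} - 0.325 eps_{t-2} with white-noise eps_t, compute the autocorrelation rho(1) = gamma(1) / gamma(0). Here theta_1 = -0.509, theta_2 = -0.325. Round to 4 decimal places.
\rho(1) = -0.2518

For an MA(q) process with theta_0 = 1, the autocovariance is
  gamma(k) = sigma^2 * sum_{i=0..q-k} theta_i * theta_{i+k},
and rho(k) = gamma(k) / gamma(0). Sigma^2 cancels.
  numerator   = (1)*(-0.509) + (-0.509)*(-0.325) = -0.343575.
  denominator = (1)^2 + (-0.509)^2 + (-0.325)^2 = 1.364706.
  rho(1) = -0.343575 / 1.364706 = -0.2518.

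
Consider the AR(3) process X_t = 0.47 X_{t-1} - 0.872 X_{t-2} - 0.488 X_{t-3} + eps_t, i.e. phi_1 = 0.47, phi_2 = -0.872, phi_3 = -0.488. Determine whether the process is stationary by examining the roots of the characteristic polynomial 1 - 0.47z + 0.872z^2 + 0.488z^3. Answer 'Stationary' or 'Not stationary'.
\text{Not stationary}

The AR(p) characteristic polynomial is P(z) = 1 - 0.47z + 0.872z^2 + 0.488z^3.
Stationarity requires all roots to lie outside the unit circle, i.e. |z| > 1 for every root.
Degree 3: look for a simple real root z0 first, then factor out (1 - z/z0) and solve the remaining quadratic.
Testing z0 = -2.5: P(-2.5) = 1 + (-0.47)(-2.5) + (0.872)(-2.5)^2 + (0.488)(-2.5)^3
  = 1 + (1.175) + (5.45) + (-7.625) = 0.  So z_0 = -2.5 is a root, |z_0| = 2.5.
Divide out the factor (1 + 0.4 z) = (1 - z/z0) (since 1/z0 = -0.4):
  P(z) = (1 + 0.4 z)(1 + (-0.87) z + (1.22) z^2)
  [check: z-coef -0.87 - (-0.4) = -0.47; z^2-coef 1.22 - (-0.4)(-0.87) = 0.872; z^3-coef -(-0.4)(1.22) = 0.488.]
Remaining roots from the quadratic factor 1 + (-0.87) z + (1.22) z^2:
  Set 1 + (-0.87) z + (1.22) z^2 = 0, i.e. a z^2 + b z + c = 0 with a = 1.22, b = -0.87, c = 1.
  Discriminant D = b^2 - 4ac = (-0.87)^2 - 4*(1.22)*1 = 0.7569 - (4.88) = -4.1231.
  D < 0, so the roots are the complex-conjugate pair z = (-b +/- i sqrt(-D)) / (2a) = 0.3566 +/- 0.8322i.
  For a conjugate pair |z|^2 = z * conj(z) = (product of roots) = c/a = 1/(1.22) = 0.819672, so |z| = sqrt(0.819672) = 0.9054 for both roots.
Moduli of all roots: 2.5000, 0.9054, 0.9054.
All moduli strictly greater than 1? No.
Verdict: Not stationary.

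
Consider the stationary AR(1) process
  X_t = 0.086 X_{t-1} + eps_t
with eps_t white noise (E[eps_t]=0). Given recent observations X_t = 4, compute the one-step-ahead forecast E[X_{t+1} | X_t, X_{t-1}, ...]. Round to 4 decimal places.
E[X_{t+1} \mid \mathcal F_t] = 0.3440

For an AR(p) model X_t = c + sum_i phi_i X_{t-i} + eps_t, the
one-step-ahead conditional mean is
  E[X_{t+1} | X_t, ...] = c + sum_i phi_i X_{t+1-i}.
Substitute known values:
  E[X_{t+1} | ...] = (0.086) * (4)
                   = 0.3440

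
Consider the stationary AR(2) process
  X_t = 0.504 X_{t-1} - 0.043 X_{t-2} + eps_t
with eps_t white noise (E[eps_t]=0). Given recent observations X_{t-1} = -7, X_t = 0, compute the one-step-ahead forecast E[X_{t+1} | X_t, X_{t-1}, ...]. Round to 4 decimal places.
E[X_{t+1} \mid \mathcal F_t] = 0.3010

For an AR(p) model X_t = c + sum_i phi_i X_{t-i} + eps_t, the
one-step-ahead conditional mean is
  E[X_{t+1} | X_t, ...] = c + sum_i phi_i X_{t+1-i}.
Substitute known values:
  E[X_{t+1} | ...] = (0.504) * (0) + (-0.043) * (-7)
                   = 0.3010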